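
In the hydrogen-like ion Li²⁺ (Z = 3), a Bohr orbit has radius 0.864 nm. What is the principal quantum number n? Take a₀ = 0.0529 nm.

r_n = n²a₀/Z ⇒ n² = rZ/a₀ = 0.864 × 3 / 0.0529 ≈ 49.00
n = 7

7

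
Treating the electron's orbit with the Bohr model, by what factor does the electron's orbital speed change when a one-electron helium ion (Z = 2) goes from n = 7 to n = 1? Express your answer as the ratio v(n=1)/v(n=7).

7

v ∝ Z^1 · n^-1; with Z fixed, v ∝ n^-1.
v(n=1)/v(n=7) = (1/7)^-1 = 7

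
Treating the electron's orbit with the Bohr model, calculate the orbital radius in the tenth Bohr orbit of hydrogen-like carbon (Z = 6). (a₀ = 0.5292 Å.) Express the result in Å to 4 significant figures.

r_n = n²a₀/Z = 10² × 0.5292 / 6
    = 100 × 0.5292 / 6 = 8.820 Å

8.820 Å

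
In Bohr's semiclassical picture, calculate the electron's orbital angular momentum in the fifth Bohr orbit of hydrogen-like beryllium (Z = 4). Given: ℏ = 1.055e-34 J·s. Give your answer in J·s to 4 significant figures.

5.275e-34 J·s

L_n = nℏ = 5 × 1.055e-34 = 5.275e-34 J·s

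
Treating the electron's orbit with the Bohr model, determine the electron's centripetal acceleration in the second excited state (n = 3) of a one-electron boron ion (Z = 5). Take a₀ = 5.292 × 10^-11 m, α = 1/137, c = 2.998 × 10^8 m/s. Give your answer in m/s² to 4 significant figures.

1.396 × 10^23 m/s²

r = n²a₀/Z = 9.526 × 10^-11 m, v = Zαc/n = 3.647 × 10^6 m/s
a = v²/r = (3.647 × 10^6)² / 9.526 × 10^-11 = 1.396 × 10^23 m/s²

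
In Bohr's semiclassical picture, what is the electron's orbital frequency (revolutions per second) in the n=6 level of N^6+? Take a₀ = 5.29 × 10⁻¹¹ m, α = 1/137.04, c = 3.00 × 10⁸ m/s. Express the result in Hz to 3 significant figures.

1.49 × 10¹⁵ Hz

r = n²a₀/Z = 2.72 × 10⁻¹⁰ m, v = Zαc/n = 2.55 × 10⁶ m/s
f = v/(2πr) = 1.49 × 10¹⁵ Hz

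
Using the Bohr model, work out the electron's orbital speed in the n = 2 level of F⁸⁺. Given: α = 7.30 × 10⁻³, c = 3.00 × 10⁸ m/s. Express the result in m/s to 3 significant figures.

v_n = Zαc/n = 9 × 0.00730 × 3.00 × 10⁸ / 2
    = 9.86 × 10⁶ m/s

9.86 × 10⁶ m/s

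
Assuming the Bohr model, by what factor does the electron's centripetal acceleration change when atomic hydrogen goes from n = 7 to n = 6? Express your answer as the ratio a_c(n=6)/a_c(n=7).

a_c ∝ Z^3 · n^-4; with Z fixed, a_c ∝ n^-4.
a_c(n=6)/a_c(n=7) = (6/7)^-4 = 2401/1296

2401/1296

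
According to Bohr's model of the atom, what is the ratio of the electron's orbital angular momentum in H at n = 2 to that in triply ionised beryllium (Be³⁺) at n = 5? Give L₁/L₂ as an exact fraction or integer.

L = nℏ is independent of Z.
L₁/L₂ = n₁/n₂ = 2/5 = 2/5

2/5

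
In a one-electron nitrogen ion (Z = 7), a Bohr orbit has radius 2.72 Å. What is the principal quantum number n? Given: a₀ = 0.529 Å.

r_n = n²a₀/Z ⇒ n² = rZ/a₀ = 2.72 × 7 / 0.529 ≈ 35.99
n = 6

6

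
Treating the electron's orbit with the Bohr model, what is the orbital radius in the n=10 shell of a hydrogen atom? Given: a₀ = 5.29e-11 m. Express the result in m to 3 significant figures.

r_n = n²a₀/Z = 10² × 5.29e-11 / 1
    = 100 × 5.29e-11 / 1 = 5.29e-9 m

5.29e-9 m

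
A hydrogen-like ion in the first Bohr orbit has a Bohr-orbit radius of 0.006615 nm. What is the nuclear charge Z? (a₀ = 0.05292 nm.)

r_n = n²a₀/Z ⇒ Z = n²a₀/r = 1² × 0.05292 / 0.006615 ≈ 8.00
Z = 8

8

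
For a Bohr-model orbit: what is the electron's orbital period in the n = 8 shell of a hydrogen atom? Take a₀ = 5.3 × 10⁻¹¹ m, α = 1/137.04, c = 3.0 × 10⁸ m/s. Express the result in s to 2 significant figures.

r = n²a₀/Z = 8²·5.3 × 10⁻¹¹/1 = 3.4 × 10⁻⁹ m
v = Zαc/n = 1·0.0073·3.0 × 10⁸/8 = 2.7 × 10⁵ m/s
T = 2πr/v = 7.8 × 10⁻¹⁴ s

7.8 × 10⁻¹⁴ s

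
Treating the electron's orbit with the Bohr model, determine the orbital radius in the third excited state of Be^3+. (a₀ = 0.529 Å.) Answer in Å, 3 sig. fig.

r_n = n²a₀/Z = 4² × 0.529 / 4
    = 16 × 0.529 / 4 = 2.12 Å

2.12 Å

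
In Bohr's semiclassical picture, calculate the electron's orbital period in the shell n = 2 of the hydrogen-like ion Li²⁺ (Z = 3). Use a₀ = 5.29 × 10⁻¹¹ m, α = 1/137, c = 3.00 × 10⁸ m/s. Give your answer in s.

1.35 × 10⁻¹⁶ s

r = n²a₀/Z = 2²·5.29 × 10⁻¹¹/3 = 7.05 × 10⁻¹¹ m
v = Zαc/n = 3·0.00730·3.00 × 10⁸/2 = 3.28 × 10⁶ m/s
T = 2πr/v = 1.35 × 10⁻¹⁶ s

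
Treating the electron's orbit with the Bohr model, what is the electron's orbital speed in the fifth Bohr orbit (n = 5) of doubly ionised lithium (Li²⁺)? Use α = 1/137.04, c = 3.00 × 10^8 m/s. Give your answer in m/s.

1.31 × 10^6 m/s

v_n = Zαc/n = 3 × 0.00730 × 3.00 × 10^8 / 5
    = 1.31 × 10^6 m/s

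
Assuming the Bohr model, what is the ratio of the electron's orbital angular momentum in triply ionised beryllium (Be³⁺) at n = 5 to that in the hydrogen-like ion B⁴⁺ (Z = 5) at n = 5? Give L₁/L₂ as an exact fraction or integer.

1

L = nℏ is independent of Z.
L₁/L₂ = n₁/n₂ = 5/5 = 1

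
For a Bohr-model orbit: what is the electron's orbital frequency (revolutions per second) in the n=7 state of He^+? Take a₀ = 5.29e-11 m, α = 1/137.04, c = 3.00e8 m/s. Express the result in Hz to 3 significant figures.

7.68e13 Hz

r = n²a₀/Z = 1.30e-9 m, v = Zαc/n = 6.25e5 m/s
f = v/(2πr) = 7.68e13 Hz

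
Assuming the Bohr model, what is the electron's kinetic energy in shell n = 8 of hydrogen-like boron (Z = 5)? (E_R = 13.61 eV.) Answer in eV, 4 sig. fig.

For a Coulomb orbit the virial theorem gives K = −E_n.
E_n = −E_R·Z²/n², so K = E_R·Z²/n² = 13.61 × 5²/8² = 5.316 eV

5.316 eV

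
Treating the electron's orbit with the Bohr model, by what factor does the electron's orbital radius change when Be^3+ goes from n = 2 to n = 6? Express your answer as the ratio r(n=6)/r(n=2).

r ∝ Z^-1 · n^2; with Z fixed, r ∝ n^2.
r(n=6)/r(n=2) = (6/2)^2 = 9

9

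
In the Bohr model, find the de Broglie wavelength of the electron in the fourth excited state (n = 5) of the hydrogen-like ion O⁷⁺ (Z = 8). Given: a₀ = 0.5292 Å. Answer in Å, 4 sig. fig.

2.078 Å

The Bohr quantisation condition is nλ = 2πr_n.
r_n = n²a₀/Z = 1.654 Å
λ = 2πr_n/n = 2π·1.654/5 = 2.078 Å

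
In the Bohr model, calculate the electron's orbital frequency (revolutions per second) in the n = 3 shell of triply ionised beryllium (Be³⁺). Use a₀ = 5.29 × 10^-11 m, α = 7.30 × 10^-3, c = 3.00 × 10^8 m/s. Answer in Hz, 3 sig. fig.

r = n²a₀/Z = 1.19 × 10^-10 m, v = Zαc/n = 2.92 × 10^6 m/s
f = v/(2πr) = 3.90 × 10^15 Hz

3.90 × 10^15 Hz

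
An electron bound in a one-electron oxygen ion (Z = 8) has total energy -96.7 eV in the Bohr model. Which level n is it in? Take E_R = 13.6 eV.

E_n = −E_R Z²/n² ⇒ n² = E_R Z²/(−E_n) = 13.6 × 8² / 96.7 ≈ 9.00
n = 3

3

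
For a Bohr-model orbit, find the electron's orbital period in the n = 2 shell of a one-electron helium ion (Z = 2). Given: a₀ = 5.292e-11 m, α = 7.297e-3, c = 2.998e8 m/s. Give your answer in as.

304.0 as

r = n²a₀/Z = 2²·5.292e-11/2 = 1.058e-10 m
v = Zαc/n = 2·0.007297·2.998e8/2 = 2.188e6 m/s
T = 2πr/v = 3.040e-16 s = 304.0 as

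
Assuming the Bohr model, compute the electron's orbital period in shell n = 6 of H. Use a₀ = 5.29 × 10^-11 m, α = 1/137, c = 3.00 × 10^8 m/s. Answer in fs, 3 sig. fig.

r = n²a₀/Z = 6²·5.29 × 10^-11/1 = 1.90 × 10^-9 m
v = Zαc/n = 1·0.00730·3.00 × 10^8/6 = 3.65 × 10^5 m/s
T = 2πr/v = 3.28 × 10^-14 s = 32.8 fs

32.8 fs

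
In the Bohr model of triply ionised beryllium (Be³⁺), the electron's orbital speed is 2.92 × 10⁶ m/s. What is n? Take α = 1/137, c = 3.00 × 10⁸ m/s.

v_n = Zαc/n ⇒ n = Zαc/v = 4 × 0.00730 × 3.00 × 10⁸ / 2.92 × 10⁶ ≈ 3.00
n = 3

3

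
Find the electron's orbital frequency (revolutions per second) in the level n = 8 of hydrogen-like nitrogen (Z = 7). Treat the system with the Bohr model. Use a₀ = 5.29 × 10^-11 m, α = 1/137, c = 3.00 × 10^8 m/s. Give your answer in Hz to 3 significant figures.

6.31 × 10^14 Hz

r = n²a₀/Z = 4.84 × 10^-10 m, v = Zαc/n = 1.92 × 10^6 m/s
f = v/(2πr) = 6.31 × 10^14 Hz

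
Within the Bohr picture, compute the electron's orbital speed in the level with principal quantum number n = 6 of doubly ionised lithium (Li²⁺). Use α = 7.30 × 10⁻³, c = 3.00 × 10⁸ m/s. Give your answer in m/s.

v_n = Zαc/n = 3 × 0.00730 × 3.00 × 10⁸ / 6
    = 1.09 × 10⁶ m/s

1.09 × 10⁶ m/s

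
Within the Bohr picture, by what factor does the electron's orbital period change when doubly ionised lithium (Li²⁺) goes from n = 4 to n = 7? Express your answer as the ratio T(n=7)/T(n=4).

343/64

T ∝ Z^-2 · n^3; with Z fixed, T ∝ n^3.
T(n=7)/T(n=4) = (7/4)^3 = 343/64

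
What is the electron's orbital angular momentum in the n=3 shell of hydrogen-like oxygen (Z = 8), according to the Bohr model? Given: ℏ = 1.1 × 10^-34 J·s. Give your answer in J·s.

3.3 × 10^-34 J·s

L_n = nℏ = 3 × 1.1 × 10^-34 = 3.3 × 10^-34 J·s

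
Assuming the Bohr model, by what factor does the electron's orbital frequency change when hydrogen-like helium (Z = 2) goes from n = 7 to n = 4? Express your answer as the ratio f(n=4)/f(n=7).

343/64

f ∝ Z^2 · n^-3; with Z fixed, f ∝ n^-3.
f(n=4)/f(n=7) = (4/7)^-3 = 343/64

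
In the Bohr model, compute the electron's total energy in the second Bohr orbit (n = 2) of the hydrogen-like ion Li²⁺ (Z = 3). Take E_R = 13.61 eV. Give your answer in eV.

-30.62 eV

E_n = −E_R·Z²/n² = −13.61 × 3²/2² = -30.62 eV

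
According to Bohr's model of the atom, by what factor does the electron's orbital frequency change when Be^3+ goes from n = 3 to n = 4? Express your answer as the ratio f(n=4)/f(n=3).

27/64

f ∝ Z^2 · n^-3; with Z fixed, f ∝ n^-3.
f(n=4)/f(n=3) = (4/3)^-3 = 27/64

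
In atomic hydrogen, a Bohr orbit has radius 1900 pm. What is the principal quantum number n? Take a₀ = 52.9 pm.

6

r_n = n²a₀/Z ⇒ n² = rZ/a₀ = 1900 × 1 / 52.9 ≈ 35.92
n = 6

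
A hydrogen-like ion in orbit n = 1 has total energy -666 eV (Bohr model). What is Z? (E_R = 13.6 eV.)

E_n = −E_R Z²/n² ⇒ Z² = −E_n n²/E_R = 666 × 1² / 13.6 ≈ 48.97
Z = 7

7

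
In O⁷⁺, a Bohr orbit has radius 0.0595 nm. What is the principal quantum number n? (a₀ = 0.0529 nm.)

3

r_n = n²a₀/Z ⇒ n² = rZ/a₀ = 0.0595 × 8 / 0.0529 ≈ 9.00
n = 3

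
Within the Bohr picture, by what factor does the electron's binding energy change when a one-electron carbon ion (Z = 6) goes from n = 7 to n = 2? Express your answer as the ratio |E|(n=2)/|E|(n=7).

49/4

|E| ∝ Z^2 · n^-2; with Z fixed, |E| ∝ n^-2.
|E|(n=2)/|E|(n=7) = (2/7)^-2 = 49/4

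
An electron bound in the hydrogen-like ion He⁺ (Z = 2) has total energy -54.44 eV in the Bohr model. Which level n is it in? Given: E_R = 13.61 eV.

1

E_n = −E_R Z²/n² ⇒ n² = E_R Z²/(−E_n) = 13.61 × 2² / 54.44 ≈ 1.00
n = 1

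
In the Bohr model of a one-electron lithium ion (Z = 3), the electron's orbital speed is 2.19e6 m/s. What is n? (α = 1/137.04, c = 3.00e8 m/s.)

v_n = Zαc/n ⇒ n = Zαc/v = 3 × 0.00730 × 3.00e8 / 2.19e6 ≈ 3.00
n = 3

3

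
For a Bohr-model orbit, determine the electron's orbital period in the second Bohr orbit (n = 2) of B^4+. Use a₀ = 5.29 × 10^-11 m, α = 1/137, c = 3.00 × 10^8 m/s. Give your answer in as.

r = n²a₀/Z = 2²·5.29 × 10^-11/5 = 4.23 × 10^-11 m
v = Zαc/n = 5·0.00730·3.00 × 10^8/2 = 5.47 × 10^6 m/s
T = 2πr/v = 4.86 × 10^-17 s = 48.6 as

48.6 as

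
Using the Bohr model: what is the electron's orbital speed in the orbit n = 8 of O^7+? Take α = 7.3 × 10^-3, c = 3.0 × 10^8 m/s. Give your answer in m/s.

v_n = Zαc/n = 8 × 0.0073 × 3.0 × 10^8 / 8
    = 2.2 × 10^6 m/s

2.2 × 10^6 m/s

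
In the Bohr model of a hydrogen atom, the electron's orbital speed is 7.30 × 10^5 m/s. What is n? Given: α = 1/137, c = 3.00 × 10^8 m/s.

v_n = Zαc/n ⇒ n = Zαc/v = 1 × 0.00730 × 3.00 × 10^8 / 7.30 × 10^5 ≈ 3.00
n = 3

3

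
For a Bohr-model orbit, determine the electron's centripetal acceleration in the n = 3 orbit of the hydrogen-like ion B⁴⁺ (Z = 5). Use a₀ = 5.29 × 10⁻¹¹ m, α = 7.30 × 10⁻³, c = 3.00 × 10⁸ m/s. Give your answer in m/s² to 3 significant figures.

1.40 × 10²³ m/s²

r = n²a₀/Z = 9.52 × 10⁻¹¹ m, v = Zαc/n = 3.65 × 10⁶ m/s
a = v²/r = (3.65 × 10⁶)² / 9.52 × 10⁻¹¹ = 1.40 × 10²³ m/s²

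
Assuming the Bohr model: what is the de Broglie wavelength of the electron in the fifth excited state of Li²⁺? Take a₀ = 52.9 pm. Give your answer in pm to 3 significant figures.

The Bohr quantisation condition is nλ = 2πr_n.
r_n = n²a₀/Z = 635 pm
λ = 2πr_n/n = 2π·635/6 = 665 pm

665 pm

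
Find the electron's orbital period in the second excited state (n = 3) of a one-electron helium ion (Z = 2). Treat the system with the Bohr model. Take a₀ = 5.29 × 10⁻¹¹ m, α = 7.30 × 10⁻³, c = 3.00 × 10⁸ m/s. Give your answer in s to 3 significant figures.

r = n²a₀/Z = 3²·5.29 × 10⁻¹¹/2 = 2.38 × 10⁻¹⁰ m
v = Zαc/n = 2·0.00730·3.00 × 10⁸/3 = 1.46 × 10⁶ m/s
T = 2πr/v = 1.02 × 10⁻¹⁵ s

1.02 × 10⁻¹⁵ s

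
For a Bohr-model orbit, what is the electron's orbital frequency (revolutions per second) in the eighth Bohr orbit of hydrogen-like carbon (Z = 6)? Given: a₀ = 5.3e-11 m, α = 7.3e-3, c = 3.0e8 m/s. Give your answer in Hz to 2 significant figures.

r = n²a₀/Z = 5.7e-10 m, v = Zαc/n = 1.6e6 m/s
f = v/(2πr) = 4.6e14 Hz

4.6e14 Hz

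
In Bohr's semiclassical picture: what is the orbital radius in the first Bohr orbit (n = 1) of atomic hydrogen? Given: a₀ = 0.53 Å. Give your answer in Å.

0.53 Å

r_n = n²a₀/Z = 1² × 0.53 / 1
    = 1 × 0.53 / 1 = 0.53 Å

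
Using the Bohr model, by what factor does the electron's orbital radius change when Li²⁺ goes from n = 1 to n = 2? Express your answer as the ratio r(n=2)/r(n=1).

4

r ∝ Z^-1 · n^2; with Z fixed, r ∝ n^2.
r(n=2)/r(n=1) = (2/1)^2 = 4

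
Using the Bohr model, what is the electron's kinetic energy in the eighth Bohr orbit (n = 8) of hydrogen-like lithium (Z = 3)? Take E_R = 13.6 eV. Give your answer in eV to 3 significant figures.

1.91 eV

For a Coulomb orbit the virial theorem gives K = −E_n.
E_n = −E_R·Z²/n², so K = E_R·Z²/n² = 13.6 × 3²/8² = 1.91 eV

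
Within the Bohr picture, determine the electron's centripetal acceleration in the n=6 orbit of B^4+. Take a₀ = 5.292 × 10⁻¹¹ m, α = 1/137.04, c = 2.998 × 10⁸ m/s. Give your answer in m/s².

8.723 × 10²¹ m/s²

r = n²a₀/Z = 3.810 × 10⁻¹⁰ m, v = Zαc/n = 1.823 × 10⁶ m/s
a = v²/r = (1.823 × 10⁶)² / 3.810 × 10⁻¹⁰ = 8.723 × 10²¹ m/s²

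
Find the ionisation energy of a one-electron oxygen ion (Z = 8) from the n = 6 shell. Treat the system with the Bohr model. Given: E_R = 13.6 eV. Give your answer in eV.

E_n = −E_R·Z²/n² = −13.6 × 8²/6² eV = -24.2 eV
Ionisation energy = −E_n = 24.2 eV

24.2 eV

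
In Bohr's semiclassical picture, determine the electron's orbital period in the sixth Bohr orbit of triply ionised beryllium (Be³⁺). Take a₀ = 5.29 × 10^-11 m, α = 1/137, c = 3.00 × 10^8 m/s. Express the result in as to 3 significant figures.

2050 as

r = n²a₀/Z = 6²·5.29 × 10^-11/4 = 4.76 × 10^-10 m
v = Zαc/n = 4·0.00730·3.00 × 10^8/6 = 1.46 × 10^6 m/s
T = 2πr/v = 2.05 × 10^-15 s = 2050 as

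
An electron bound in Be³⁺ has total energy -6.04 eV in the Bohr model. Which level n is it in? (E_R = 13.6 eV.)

E_n = −E_R Z²/n² ⇒ n² = E_R Z²/(−E_n) = 13.6 × 4² / 6.04 ≈ 36.03
n = 6

6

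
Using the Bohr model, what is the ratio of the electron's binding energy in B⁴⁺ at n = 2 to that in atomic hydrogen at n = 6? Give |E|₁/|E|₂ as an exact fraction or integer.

|E| ∝ Z^2 · n^-2
|E|₁/|E|₂ = (5/1)^2 · (2/6)^-2 = 225

225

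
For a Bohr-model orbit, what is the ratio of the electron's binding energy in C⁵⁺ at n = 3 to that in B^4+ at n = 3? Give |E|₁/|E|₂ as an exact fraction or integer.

36/25

|E| ∝ Z^2 · n^-2
|E|₁/|E|₂ = (6/5)^2 · (3/3)^-2 = 36/25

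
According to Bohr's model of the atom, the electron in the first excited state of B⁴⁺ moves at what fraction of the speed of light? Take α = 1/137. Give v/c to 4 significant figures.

v_n = Zαc/n, so v/c = Zα/n = 5 × 0.007299 / 2 = 0.01825

0.01825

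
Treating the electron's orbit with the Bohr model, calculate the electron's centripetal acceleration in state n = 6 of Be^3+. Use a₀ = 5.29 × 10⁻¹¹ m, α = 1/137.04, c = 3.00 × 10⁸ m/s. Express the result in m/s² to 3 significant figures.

4.47 × 10²¹ m/s²

r = n²a₀/Z = 4.76 × 10⁻¹⁰ m, v = Zαc/n = 1.46 × 10⁶ m/s
a = v²/r = (1.46 × 10⁶)² / 4.76 × 10⁻¹⁰ = 4.47 × 10²¹ m/s²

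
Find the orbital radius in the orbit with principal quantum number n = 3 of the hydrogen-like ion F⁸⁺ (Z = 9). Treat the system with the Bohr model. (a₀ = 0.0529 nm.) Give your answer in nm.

r_n = n²a₀/Z = 3² × 0.0529 / 9
    = 9 × 0.0529 / 9 = 0.0529 nm

0.0529 nm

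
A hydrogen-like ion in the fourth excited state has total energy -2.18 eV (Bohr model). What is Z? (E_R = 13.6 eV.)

2

E_n = −E_R Z²/n² ⇒ Z² = −E_n n²/E_R = 2.18 × 5² / 13.6 ≈ 4.01
Z = 2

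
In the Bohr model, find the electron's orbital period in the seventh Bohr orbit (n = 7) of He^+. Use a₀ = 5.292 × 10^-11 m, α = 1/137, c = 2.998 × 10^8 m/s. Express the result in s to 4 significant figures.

r = n²a₀/Z = 7²·5.292 × 10^-11/2 = 1.297 × 10^-9 m
v = Zαc/n = 2·0.007299·2.998 × 10^8/7 = 6.252 × 10^5 m/s
T = 2πr/v = 1.303 × 10^-14 s

1.303 × 10^-14 s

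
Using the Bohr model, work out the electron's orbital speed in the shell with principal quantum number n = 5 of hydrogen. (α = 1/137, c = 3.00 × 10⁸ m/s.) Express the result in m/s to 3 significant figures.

v_n = Zαc/n = 1 × 0.00730 × 3.00 × 10⁸ / 5
    = 4.38 × 10⁵ m/s

4.38 × 10⁵ m/s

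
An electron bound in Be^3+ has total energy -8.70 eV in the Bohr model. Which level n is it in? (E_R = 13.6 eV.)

5

E_n = −E_R Z²/n² ⇒ n² = E_R Z²/(−E_n) = 13.6 × 4² / 8.70 ≈ 25.01
n = 5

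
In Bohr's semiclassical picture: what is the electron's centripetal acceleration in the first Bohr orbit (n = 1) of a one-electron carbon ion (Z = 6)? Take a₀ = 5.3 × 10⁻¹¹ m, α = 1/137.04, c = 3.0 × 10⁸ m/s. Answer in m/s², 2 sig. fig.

r = n²a₀/Z = 8.8 × 10⁻¹² m, v = Zαc/n = 1.3 × 10⁷ m/s
a = v²/r = (1.3 × 10⁷)² / 8.8 × 10⁻¹² = 2.0 × 10²⁵ m/s²

2.0 × 10²⁵ m/s²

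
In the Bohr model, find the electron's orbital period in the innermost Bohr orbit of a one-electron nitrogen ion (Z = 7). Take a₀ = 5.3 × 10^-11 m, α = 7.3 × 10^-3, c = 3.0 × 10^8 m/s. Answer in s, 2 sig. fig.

r = n²a₀/Z = 1²·5.3 × 10^-11/7 = 7.6 × 10^-12 m
v = Zαc/n = 7·0.0073·3.0 × 10^8/1 = 1.5 × 10^7 m/s
T = 2πr/v = 3.1 × 10^-18 s

3.1 × 10^-18 s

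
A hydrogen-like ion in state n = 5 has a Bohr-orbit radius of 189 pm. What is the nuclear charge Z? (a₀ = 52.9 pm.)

r_n = n²a₀/Z ⇒ Z = n²a₀/r = 5² × 52.9 / 189 ≈ 7.00
Z = 7

7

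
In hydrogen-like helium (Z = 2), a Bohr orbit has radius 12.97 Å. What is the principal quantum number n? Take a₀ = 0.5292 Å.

7

r_n = n²a₀/Z ⇒ n² = rZ/a₀ = 12.97 × 2 / 0.5292 ≈ 49.02
n = 7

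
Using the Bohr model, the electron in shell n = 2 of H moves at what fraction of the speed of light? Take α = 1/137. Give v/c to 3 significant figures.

v_n = Zαc/n, so v/c = Zα/n = 1 × 0.00730 / 2 = 0.00365

0.00365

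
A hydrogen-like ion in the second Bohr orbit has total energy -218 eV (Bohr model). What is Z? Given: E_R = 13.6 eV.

8

E_n = −E_R Z²/n² ⇒ Z² = −E_n n²/E_R = 218 × 2² / 13.6 ≈ 64.12
Z = 8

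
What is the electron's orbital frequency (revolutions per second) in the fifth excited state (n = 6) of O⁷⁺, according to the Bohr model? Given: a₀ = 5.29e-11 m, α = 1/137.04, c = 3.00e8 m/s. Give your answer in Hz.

1.95e15 Hz

r = n²a₀/Z = 2.38e-10 m, v = Zαc/n = 2.92e6 m/s
f = v/(2πr) = 1.95e15 Hz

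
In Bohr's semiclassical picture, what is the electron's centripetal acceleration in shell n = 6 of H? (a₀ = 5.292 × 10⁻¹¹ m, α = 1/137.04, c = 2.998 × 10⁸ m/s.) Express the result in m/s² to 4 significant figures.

r = n²a₀/Z = 1.905 × 10⁻⁹ m, v = Zαc/n = 3.646 × 10⁵ m/s
a = v²/r = (3.646 × 10⁵)² / 1.905 × 10⁻⁹ = 6.978 × 10¹⁹ m/s²

6.978 × 10¹⁹ m/s²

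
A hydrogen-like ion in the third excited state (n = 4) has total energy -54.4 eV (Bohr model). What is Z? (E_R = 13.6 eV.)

E_n = −E_R Z²/n² ⇒ Z² = −E_n n²/E_R = 54.4 × 4² / 13.6 ≈ 64.00
Z = 8

8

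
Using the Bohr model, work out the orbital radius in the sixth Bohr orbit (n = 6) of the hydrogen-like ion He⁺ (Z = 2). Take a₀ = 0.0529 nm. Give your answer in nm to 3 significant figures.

r_n = n²a₀/Z = 6² × 0.0529 / 2
    = 36 × 0.0529 / 2 = 0.952 nm

0.952 nm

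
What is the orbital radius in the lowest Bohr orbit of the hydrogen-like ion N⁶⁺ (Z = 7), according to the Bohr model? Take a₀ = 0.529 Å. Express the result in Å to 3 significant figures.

r_n = n²a₀/Z = 1² × 0.529 / 7
    = 1 × 0.529 / 7 = 0.0756 Å

0.0756 Å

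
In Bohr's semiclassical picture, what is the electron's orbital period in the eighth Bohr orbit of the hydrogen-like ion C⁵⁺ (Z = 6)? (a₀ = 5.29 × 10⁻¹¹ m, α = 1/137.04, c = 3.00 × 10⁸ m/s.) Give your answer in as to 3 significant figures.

2160 as

r = n²a₀/Z = 8²·5.29 × 10⁻¹¹/6 = 5.64 × 10⁻¹⁰ m
v = Zαc/n = 6·0.00730·3.00 × 10⁸/8 = 1.64 × 10⁶ m/s
T = 2πr/v = 2.16 × 10⁻¹⁵ s = 2160 as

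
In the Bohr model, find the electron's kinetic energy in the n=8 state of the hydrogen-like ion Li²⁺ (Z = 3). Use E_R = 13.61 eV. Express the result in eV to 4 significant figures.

For a Coulomb orbit the virial theorem gives K = −E_n.
E_n = −E_R·Z²/n², so K = E_R·Z²/n² = 13.61 × 3²/8² = 1.914 eV

1.914 eV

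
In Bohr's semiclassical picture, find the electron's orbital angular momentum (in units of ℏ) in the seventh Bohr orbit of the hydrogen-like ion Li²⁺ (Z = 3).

L_n = nℏ, so L/ℏ = n = 7.

7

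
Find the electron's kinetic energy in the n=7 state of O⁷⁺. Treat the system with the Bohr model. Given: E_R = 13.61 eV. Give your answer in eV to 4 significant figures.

For a Coulomb orbit the virial theorem gives K = −E_n.
E_n = −E_R·Z²/n², so K = E_R·Z²/n² = 13.61 × 8²/7² = 17.78 eV

17.78 eV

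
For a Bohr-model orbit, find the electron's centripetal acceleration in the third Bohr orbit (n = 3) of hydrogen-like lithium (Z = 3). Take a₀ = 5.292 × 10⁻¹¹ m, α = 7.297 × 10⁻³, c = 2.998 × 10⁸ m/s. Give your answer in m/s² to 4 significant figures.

r = n²a₀/Z = 1.588 × 10⁻¹⁰ m, v = Zαc/n = 2.188 × 10⁶ m/s
a = v²/r = (2.188 × 10⁶)² / 1.588 × 10⁻¹⁰ = 3.014 × 10²² m/s²

3.014 × 10²² m/s²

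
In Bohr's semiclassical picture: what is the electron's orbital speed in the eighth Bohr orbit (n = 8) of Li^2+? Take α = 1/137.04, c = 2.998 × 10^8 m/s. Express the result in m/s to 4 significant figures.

8.204 × 10^5 m/s

v_n = Zαc/n = 3 × 0.007297 × 2.998 × 10^8 / 8
    = 8.204 × 10^5 m/s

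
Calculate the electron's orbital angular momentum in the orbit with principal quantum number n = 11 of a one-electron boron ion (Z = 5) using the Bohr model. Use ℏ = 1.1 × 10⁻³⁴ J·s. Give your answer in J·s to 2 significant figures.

L_n = nℏ = 11 × 1.1 × 10⁻³⁴ = 1.2 × 10⁻³³ J·s

1.2 × 10⁻³³ J·s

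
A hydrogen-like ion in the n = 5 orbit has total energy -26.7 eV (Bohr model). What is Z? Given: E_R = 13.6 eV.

E_n = −E_R Z²/n² ⇒ Z² = −E_n n²/E_R = 26.7 × 5² / 13.6 ≈ 49.08
Z = 7

7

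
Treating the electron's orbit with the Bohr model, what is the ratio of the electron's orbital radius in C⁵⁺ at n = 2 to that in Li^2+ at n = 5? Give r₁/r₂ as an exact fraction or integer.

r ∝ Z^-1 · n^2
r₁/r₂ = (6/3)^-1 · (2/5)^2 = 2/25

2/25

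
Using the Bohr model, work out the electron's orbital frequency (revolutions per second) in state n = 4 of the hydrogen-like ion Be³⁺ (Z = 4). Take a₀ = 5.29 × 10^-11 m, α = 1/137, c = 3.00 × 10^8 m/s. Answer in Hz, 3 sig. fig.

r = n²a₀/Z = 2.12 × 10^-10 m, v = Zαc/n = 2.19 × 10^6 m/s
f = v/(2πr) = 1.65 × 10^15 Hz

1.65 × 10^15 Hz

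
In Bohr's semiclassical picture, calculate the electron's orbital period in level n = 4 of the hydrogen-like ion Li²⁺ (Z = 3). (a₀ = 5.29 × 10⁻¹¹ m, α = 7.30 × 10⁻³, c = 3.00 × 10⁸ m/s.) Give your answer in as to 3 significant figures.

1080 as

r = n²a₀/Z = 4²·5.29 × 10⁻¹¹/3 = 2.82 × 10⁻¹⁰ m
v = Zαc/n = 3·0.00730·3.00 × 10⁸/4 = 1.64 × 10⁶ m/s
T = 2πr/v = 1.08 × 10⁻¹⁵ s = 1080 as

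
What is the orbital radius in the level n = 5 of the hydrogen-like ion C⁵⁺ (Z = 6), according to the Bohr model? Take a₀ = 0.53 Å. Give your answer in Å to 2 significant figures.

r_n = n²a₀/Z = 5² × 0.53 / 6
    = 25 × 0.53 / 6 = 2.2 Å

2.2 Å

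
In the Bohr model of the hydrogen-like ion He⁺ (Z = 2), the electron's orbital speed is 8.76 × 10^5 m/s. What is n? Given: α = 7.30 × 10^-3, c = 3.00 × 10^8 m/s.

5

v_n = Zαc/n ⇒ n = Zαc/v = 2 × 0.00730 × 3.00 × 10^8 / 8.76 × 10^5 ≈ 5.00
n = 5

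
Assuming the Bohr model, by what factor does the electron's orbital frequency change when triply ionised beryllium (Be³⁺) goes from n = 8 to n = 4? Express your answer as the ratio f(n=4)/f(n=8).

8

f ∝ Z^2 · n^-3; with Z fixed, f ∝ n^-3.
f(n=4)/f(n=8) = (4/8)^-3 = 8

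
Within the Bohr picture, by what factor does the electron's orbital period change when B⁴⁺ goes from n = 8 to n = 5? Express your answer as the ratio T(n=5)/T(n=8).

125/512

T ∝ Z^-2 · n^3; with Z fixed, T ∝ n^3.
T(n=5)/T(n=8) = (5/8)^3 = 125/512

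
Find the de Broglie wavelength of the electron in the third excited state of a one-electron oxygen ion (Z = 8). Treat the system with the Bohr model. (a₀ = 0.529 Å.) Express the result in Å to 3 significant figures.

The Bohr quantisation condition is nλ = 2πr_n.
r_n = n²a₀/Z = 1.06 Å
λ = 2πr_n/n = 2π·1.06/4 = 1.66 Å

1.66 Å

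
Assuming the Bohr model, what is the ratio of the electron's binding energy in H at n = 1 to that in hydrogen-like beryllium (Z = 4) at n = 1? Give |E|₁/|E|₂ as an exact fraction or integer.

|E| ∝ Z^2 · n^-2
|E|₁/|E|₂ = (1/4)^2 · (1/1)^-2 = 1/16

1/16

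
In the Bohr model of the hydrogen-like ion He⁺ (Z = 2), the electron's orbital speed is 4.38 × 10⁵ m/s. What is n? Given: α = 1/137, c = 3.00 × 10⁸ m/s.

v_n = Zαc/n ⇒ n = Zαc/v = 2 × 0.00730 × 3.00 × 10⁸ / 4.38 × 10⁵ ≈ 10.00
n = 10

10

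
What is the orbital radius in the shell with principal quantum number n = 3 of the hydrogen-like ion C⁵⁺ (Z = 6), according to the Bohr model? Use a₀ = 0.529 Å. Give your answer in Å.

0.793 Å

r_n = n²a₀/Z = 3² × 0.529 / 6
    = 9 × 0.529 / 6 = 0.793 Å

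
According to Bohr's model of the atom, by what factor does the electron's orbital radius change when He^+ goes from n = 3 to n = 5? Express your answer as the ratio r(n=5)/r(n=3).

r ∝ Z^-1 · n^2; with Z fixed, r ∝ n^2.
r(n=5)/r(n=3) = (5/3)^2 = 25/9

25/9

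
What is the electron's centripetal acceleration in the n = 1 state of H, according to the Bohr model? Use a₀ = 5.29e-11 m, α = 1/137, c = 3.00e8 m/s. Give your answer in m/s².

r = n²a₀/Z = 5.29e-11 m, v = Zαc/n = 2.19e6 m/s
a = v²/r = (2.19e6)² / 5.29e-11 = 9.06e22 m/s²

9.06e22 m/s²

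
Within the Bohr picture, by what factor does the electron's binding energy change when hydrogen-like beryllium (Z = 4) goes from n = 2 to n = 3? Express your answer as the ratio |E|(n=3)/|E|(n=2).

|E| ∝ Z^2 · n^-2; with Z fixed, |E| ∝ n^-2.
|E|(n=3)/|E|(n=2) = (3/2)^-2 = 4/9

4/9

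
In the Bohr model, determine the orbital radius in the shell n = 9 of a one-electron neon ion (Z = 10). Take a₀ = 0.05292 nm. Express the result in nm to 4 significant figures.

r_n = n²a₀/Z = 9² × 0.05292 / 10
    = 81 × 0.05292 / 10 = 0.4287 nm

0.4287 nm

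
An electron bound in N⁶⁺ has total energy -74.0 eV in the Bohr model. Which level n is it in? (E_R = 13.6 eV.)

E_n = −E_R Z²/n² ⇒ n² = E_R Z²/(−E_n) = 13.6 × 7² / 74.0 ≈ 9.01
n = 3

3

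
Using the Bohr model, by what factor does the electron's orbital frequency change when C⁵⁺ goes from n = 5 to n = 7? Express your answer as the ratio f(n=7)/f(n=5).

125/343

f ∝ Z^2 · n^-3; with Z fixed, f ∝ n^-3.
f(n=7)/f(n=5) = (7/5)^-3 = 125/343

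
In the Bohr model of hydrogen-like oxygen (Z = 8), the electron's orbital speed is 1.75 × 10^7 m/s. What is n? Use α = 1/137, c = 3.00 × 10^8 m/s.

v_n = Zαc/n ⇒ n = Zαc/v = 8 × 0.00730 × 3.00 × 10^8 / 1.75 × 10^7 ≈ 1.00
n = 1

1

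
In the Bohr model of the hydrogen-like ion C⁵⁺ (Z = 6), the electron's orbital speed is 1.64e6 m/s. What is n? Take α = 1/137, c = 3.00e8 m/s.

v_n = Zαc/n ⇒ n = Zαc/v = 6 × 0.00730 × 3.00e8 / 1.64e6 ≈ 8.01
n = 8

8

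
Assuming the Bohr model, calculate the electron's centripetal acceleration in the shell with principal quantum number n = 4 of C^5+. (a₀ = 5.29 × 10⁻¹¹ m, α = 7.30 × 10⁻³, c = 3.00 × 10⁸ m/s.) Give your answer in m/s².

r = n²a₀/Z = 1.41 × 10⁻¹⁰ m, v = Zαc/n = 3.29 × 10⁶ m/s
a = v²/r = (3.29 × 10⁶)² / 1.41 × 10⁻¹⁰ = 7.65 × 10²² m/s²

7.65 × 10²² m/s²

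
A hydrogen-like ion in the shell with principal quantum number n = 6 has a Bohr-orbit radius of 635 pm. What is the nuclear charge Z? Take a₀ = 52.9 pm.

3

r_n = n²a₀/Z ⇒ Z = n²a₀/r = 6² × 52.9 / 635 ≈ 3.00
Z = 3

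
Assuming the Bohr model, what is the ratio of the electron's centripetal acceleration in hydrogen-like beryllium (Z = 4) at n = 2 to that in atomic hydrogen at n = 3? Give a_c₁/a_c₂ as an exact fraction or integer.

a_c ∝ Z^3 · n^-4
a_c₁/a_c₂ = (4/1)^3 · (2/3)^-4 = 324

324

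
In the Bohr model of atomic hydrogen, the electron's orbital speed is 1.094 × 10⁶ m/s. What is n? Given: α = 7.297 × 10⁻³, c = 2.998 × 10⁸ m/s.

2

v_n = Zαc/n ⇒ n = Zαc/v = 1 × 0.007297 × 2.998 × 10⁸ / 1.094 × 10⁶ ≈ 2.00
n = 2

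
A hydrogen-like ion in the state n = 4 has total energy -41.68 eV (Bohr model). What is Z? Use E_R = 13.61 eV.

7

E_n = −E_R Z²/n² ⇒ Z² = −E_n n²/E_R = 41.68 × 4² / 13.61 ≈ 49.00
Z = 7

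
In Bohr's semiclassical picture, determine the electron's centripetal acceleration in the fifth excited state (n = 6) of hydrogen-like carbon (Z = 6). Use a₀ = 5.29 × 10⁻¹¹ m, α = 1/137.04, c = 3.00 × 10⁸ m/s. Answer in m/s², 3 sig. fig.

1.51 × 10²² m/s²

r = n²a₀/Z = 3.17 × 10⁻¹⁰ m, v = Zαc/n = 2.19 × 10⁶ m/s
a = v²/r = (2.19 × 10⁶)² / 3.17 × 10⁻¹⁰ = 1.51 × 10²² m/s²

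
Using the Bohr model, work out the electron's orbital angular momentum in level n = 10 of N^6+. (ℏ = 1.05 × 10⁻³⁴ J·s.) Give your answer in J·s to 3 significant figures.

1.05 × 10⁻³³ J·s

L_n = nℏ = 10 × 1.05 × 10⁻³⁴ = 1.05 × 10⁻³³ J·s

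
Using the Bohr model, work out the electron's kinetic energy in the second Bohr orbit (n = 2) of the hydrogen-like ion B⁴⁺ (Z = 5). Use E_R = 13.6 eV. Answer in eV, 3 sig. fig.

85.0 eV

For a Coulomb orbit the virial theorem gives K = −E_n.
E_n = −E_R·Z²/n², so K = E_R·Z²/n² = 13.6 × 5²/2² = 85.0 eV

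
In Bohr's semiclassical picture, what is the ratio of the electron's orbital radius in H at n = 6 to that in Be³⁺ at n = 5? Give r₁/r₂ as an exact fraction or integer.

144/25

r ∝ Z^-1 · n^2
r₁/r₂ = (1/4)^-1 · (6/5)^2 = 144/25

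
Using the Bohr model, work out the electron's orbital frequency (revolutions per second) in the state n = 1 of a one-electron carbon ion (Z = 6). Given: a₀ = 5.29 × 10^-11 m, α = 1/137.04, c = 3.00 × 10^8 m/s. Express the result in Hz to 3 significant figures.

2.37 × 10^17 Hz

r = n²a₀/Z = 8.82 × 10^-12 m, v = Zαc/n = 1.31 × 10^7 m/s
f = v/(2πr) = 2.37 × 10^17 Hz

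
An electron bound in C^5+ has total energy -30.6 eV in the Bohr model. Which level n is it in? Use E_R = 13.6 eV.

4

E_n = −E_R Z²/n² ⇒ n² = E_R Z²/(−E_n) = 13.6 × 6² / 30.6 ≈ 16.00
n = 4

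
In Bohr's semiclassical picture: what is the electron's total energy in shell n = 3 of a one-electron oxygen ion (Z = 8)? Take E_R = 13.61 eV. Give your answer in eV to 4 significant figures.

-96.78 eV

E_n = −E_R·Z²/n² = −13.61 × 8²/3² = -96.78 eV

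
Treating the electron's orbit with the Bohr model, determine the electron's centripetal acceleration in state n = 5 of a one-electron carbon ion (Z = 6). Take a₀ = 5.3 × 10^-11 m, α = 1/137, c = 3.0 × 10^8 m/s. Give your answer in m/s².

3.1 × 10^22 m/s²

r = n²a₀/Z = 2.2 × 10^-10 m, v = Zαc/n = 2.6 × 10^6 m/s
a = v²/r = (2.6 × 10^6)² / 2.2 × 10^-10 = 3.1 × 10^22 m/s²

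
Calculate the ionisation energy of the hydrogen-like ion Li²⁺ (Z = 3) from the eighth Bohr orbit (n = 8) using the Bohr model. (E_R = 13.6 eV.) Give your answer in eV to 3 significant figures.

1.91 eV

E_n = −E_R·Z²/n² = −13.6 × 3²/8² eV = -1.91 eV
Ionisation energy = −E_n = 1.91 eV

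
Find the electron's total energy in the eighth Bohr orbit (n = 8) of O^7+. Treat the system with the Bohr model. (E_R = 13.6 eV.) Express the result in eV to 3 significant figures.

E_n = −E_R·Z²/n² = −13.6 × 8²/8² = -13.6 eV

-13.6 eV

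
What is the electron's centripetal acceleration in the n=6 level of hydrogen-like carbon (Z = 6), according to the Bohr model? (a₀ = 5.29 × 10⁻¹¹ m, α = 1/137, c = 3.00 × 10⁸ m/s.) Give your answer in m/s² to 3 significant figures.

1.51 × 10²² m/s²

r = n²a₀/Z = 3.17 × 10⁻¹⁰ m, v = Zαc/n = 2.19 × 10⁶ m/s
a = v²/r = (2.19 × 10⁶)² / 3.17 × 10⁻¹⁰ = 1.51 × 10²² m/s²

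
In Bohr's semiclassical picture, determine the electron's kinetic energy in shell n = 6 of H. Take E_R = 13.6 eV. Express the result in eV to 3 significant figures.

0.378 eV

For a Coulomb orbit the virial theorem gives K = −E_n.
E_n = −E_R·Z²/n², so K = E_R·Z²/n² = 13.6 × 1²/6² = 0.378 eV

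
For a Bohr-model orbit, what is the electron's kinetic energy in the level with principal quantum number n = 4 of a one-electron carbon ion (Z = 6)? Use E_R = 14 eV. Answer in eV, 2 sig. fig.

For a Coulomb orbit the virial theorem gives K = −E_n.
E_n = −E_R·Z²/n², so K = E_R·Z²/n² = 14 × 6²/4² = 32 eV

32 eV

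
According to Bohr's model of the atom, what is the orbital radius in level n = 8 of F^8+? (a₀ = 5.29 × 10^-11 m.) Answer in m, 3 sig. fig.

r_n = n²a₀/Z = 8² × 5.29 × 10^-11 / 9
    = 64 × 5.29 × 10^-11 / 9 = 3.76 × 10^-10 m

3.76 × 10^-10 m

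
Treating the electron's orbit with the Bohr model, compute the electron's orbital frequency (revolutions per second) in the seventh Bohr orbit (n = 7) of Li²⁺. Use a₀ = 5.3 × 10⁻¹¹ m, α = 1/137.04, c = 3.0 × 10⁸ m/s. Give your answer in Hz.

r = n²a₀/Z = 8.7 × 10⁻¹⁰ m, v = Zαc/n = 9.4 × 10⁵ m/s
f = v/(2πr) = 1.7 × 10¹⁴ Hz

1.7 × 10¹⁴ Hz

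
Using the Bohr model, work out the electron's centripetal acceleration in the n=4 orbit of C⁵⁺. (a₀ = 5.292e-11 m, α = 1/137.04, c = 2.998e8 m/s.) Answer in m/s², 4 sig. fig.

r = n²a₀/Z = 1.411e-10 m, v = Zαc/n = 3.282e6 m/s
a = v²/r = (3.282e6)² / 1.411e-10 = 7.631e22 m/s²

7.631e22 m/s²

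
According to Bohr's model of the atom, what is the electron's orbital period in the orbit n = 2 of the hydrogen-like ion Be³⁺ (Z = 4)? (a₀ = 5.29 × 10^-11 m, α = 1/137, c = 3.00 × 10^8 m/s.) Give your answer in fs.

r = n²a₀/Z = 2²·5.29 × 10^-11/4 = 5.29 × 10^-11 m
v = Zαc/n = 4·0.00730·3.00 × 10^8/2 = 4.38 × 10^6 m/s
T = 2πr/v = 7.59 × 10^-17 s = 0.0759 fs

0.0759 fs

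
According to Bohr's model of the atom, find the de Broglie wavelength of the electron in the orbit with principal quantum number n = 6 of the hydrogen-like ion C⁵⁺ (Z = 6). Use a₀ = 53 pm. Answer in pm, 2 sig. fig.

330 pm

The Bohr quantisation condition is nλ = 2πr_n.
r_n = n²a₀/Z = 320 pm
λ = 2πr_n/n = 2π·320/6 = 330 pm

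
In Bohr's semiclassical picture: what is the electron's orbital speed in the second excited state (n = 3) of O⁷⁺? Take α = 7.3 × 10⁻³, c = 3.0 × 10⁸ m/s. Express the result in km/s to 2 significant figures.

5800 km/s

v_n = Zαc/n = 8 × 0.0073 × 3.0 × 10⁸ / 3
    = 5800 km/s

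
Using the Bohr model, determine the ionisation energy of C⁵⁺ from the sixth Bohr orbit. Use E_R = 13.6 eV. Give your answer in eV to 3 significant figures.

E_n = −E_R·Z²/n² = −13.6 × 6²/6² eV = -13.6 eV
Ionisation energy = −E_n = 13.6 eV

13.6 eV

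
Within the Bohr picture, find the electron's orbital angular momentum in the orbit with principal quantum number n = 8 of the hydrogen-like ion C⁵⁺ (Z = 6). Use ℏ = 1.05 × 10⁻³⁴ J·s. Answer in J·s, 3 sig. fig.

L_n = nℏ = 8 × 1.05 × 10⁻³⁴ = 8.40 × 10⁻³⁴ J·s

8.40 × 10⁻³⁴ J·s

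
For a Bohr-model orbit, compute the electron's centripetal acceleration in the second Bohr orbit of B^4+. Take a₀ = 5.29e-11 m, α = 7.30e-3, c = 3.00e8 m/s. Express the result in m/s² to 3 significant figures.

r = n²a₀/Z = 4.23e-11 m, v = Zαc/n = 5.47e6 m/s
a = v²/r = (5.47e6)² / 4.23e-11 = 7.08e23 m/s²

7.08e23 m/s²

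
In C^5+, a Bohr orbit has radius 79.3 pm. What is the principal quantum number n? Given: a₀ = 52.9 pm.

3

r_n = n²a₀/Z ⇒ n² = rZ/a₀ = 79.3 × 6 / 52.9 ≈ 8.99
n = 3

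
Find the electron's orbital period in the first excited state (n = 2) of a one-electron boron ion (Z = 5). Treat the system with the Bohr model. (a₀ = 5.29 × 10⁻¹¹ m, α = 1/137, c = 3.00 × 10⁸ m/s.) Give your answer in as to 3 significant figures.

48.6 as

r = n²a₀/Z = 2²·5.29 × 10⁻¹¹/5 = 4.23 × 10⁻¹¹ m
v = Zαc/n = 5·0.00730·3.00 × 10⁸/2 = 5.47 × 10⁶ m/s
T = 2πr/v = 4.86 × 10⁻¹⁷ s = 48.6 as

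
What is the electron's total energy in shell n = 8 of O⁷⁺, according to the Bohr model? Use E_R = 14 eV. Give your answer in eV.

E_n = −E_R·Z²/n² = −14 × 8²/8² = -14 eV

-14 eV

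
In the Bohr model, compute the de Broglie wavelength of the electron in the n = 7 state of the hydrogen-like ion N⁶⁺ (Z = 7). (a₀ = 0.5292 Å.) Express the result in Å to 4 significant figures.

3.325 Å

The Bohr quantisation condition is nλ = 2πr_n.
r_n = n²a₀/Z = 3.704 Å
λ = 2πr_n/n = 2π·3.704/7 = 3.325 Å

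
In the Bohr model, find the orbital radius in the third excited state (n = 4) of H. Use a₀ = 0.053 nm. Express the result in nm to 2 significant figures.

r_n = n²a₀/Z = 4² × 0.053 / 1
    = 16 × 0.053 / 1 = 0.85 nm

0.85 nm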